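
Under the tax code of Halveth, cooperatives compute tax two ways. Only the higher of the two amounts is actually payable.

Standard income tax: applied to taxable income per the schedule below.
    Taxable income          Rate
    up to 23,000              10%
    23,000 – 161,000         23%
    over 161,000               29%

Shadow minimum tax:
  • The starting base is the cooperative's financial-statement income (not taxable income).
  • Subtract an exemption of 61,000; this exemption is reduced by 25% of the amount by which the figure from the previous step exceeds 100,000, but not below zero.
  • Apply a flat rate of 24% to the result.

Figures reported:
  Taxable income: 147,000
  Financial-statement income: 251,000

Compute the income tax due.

Shadow minimum tax:
  Base (financial-statement income): 251,000
  Exemption: 61,000 − 25% × (251,000 − 100,000) = 61,000 − 37,750 = 23,250
  Base: 251,000 − 23,250 = 227,750
  227,750 × 24% = 54,660

Standard income tax:
  23,000 × 10% = 2,300
  124,000 × 23% = 28,520
  → 30,820

54,660 > 30,820, so the shadow minimum tax is the binding amount.

54,660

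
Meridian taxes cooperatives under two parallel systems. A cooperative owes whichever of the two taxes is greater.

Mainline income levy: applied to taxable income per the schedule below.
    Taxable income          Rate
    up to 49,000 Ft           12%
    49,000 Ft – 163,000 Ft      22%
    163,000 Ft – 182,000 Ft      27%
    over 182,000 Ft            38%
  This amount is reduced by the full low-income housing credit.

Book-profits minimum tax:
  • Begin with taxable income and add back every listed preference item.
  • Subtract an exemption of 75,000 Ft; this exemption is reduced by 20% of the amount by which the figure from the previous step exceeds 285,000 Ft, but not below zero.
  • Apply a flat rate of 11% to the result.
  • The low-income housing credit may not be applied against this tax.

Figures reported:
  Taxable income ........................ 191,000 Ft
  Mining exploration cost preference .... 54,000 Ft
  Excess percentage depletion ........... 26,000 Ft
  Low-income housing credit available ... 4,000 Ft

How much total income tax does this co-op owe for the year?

35,510 Ft

Mainline income levy:
  49,000 Ft × 12% = 5,880 Ft
  114,000 Ft × 22% = 25,080 Ft
  19,000 Ft × 27% = 5,130 Ft
  9,000 Ft × 38% = 3,420 Ft
  → 39,510 Ft
  Less low-income housing credit 4,000 Ft → 35,510 Ft

Book-profits minimum tax:
  Adjusted income: 191,000 Ft + 54,000 Ft + 26,000 Ft = 271,000 Ft
  Exemption: 271,000 Ft ≤ 285,000 Ft, so full 75,000 Ft applies
  Base: 271,000 Ft − 75,000 Ft = 196,000 Ft
  196,000 Ft × 11% = 21,560 Ft

35,510 Ft > 21,560 Ft, so the mainline income levy governs.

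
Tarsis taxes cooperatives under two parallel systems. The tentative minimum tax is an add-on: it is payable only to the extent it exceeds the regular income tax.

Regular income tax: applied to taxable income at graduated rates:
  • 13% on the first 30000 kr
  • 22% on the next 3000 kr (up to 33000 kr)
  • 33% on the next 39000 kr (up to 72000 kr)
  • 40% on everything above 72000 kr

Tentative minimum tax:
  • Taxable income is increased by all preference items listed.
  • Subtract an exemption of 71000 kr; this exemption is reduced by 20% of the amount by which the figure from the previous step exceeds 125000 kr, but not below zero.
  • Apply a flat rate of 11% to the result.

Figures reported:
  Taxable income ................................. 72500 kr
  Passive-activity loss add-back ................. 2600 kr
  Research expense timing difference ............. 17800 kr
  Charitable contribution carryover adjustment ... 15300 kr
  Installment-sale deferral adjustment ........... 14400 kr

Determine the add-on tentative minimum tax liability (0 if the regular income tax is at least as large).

0 kr

Tentative minimum tax:
  Adjusted income: 72500 kr + 2600 kr + 17800 kr + 15300 kr + 14400 kr = 122600 kr
  Exemption: 122600 kr ≤ 125000 kr, so full 71000 kr applies
  Base: 122600 kr − 71000 kr = 51600 kr
  51600 kr × 11% = 5676 kr

Regular income tax:
  30000 kr × 13% = 3900 kr
  3000 kr × 22% = 660 kr
  39000 kr × 33% = 12870 kr
  500 kr × 40% = 200 kr
  → 17630 kr

5676 kr ≤ 17630 kr, so no add-on is due.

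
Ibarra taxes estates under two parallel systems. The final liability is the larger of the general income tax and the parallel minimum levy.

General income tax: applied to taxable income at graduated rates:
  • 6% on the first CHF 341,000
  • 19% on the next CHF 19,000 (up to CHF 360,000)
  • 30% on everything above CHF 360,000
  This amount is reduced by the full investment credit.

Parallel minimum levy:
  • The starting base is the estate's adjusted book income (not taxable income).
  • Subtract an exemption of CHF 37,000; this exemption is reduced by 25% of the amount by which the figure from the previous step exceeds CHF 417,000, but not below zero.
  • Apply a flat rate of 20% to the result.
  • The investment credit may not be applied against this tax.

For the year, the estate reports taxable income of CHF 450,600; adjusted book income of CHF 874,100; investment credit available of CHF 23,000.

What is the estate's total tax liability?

Parallel minimum levy:
  Base (adjusted book income): CHF 874,100
  Exemption: 25% × (CHF 874,100 − CHF 417,000) = CHF 114,275 ≥ CHF 37,000, so the exemption is fully phased out
  Base: CHF 874,100 − CHF 0 = CHF 874,100
  CHF 874,100 × 20% = CHF 174,820

General income tax:
  CHF 341,000 × 6% = CHF 20,460
  CHF 19,000 × 19% = CHF 3,610
  CHF 90,600 × 30% = CHF 27,180
  → CHF 51,250
  Less investment credit CHF 23,000 → CHF 28,250

CHF 174,820 > CHF 28,250, so the parallel minimum levy is the binding amount.

CHF 174,820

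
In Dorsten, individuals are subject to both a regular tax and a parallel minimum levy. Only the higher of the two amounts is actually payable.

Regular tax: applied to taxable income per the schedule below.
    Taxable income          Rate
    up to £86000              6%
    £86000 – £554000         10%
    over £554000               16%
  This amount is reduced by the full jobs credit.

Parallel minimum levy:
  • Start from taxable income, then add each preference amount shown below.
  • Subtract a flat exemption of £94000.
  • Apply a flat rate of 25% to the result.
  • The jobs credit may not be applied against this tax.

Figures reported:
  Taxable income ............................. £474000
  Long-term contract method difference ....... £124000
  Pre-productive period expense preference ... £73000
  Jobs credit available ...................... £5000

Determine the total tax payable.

Regular tax:
  £86000 × 6% = £5160
  £388000 × 10% = £38800
  → £43960
  Less jobs credit £5000 → £38960

Parallel minimum levy:
  Adjusted income: £474000 + £124000 + £73000 = £671000
  Less exemption £94000 → base £577000
  £577000 × 25% = £144250

£144250 > £38960, so the parallel minimum levy is the binding amount.

£144250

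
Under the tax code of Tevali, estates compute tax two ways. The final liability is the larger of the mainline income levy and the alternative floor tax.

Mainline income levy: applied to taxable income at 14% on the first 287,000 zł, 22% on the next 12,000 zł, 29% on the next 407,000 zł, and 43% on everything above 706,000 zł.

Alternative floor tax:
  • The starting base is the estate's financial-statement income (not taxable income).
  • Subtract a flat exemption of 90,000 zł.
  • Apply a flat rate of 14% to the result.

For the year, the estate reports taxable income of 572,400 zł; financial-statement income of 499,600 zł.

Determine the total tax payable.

122,106 zł

Mainline income levy:
  287,000 zł × 14% = 40,180 zł
  12,000 zł × 22% = 2,640 zł
  273,400 zł × 29% = 79,286 zł
  → 122,106 zł

Alternative floor tax:
  Base (financial-statement income): 499,600 zł
  Less exemption 90,000 zł → base 409,600 zł
  409,600 zł × 14% = 57,344 zł

122,106 zł > 57,344 zł, so the mainline income levy governs.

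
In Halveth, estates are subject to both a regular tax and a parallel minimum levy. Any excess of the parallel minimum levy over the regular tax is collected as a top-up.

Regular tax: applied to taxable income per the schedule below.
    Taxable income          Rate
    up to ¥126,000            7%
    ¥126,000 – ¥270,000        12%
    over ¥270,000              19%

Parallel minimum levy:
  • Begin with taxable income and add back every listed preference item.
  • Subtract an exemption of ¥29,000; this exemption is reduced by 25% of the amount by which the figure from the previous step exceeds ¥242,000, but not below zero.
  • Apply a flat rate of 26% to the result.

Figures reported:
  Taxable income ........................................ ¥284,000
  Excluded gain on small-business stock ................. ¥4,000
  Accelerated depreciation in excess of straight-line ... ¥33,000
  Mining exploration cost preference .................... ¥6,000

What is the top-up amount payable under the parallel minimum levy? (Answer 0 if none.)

Regular tax:
  ¥126,000 × 7% = ¥8,820
  ¥144,000 × 12% = ¥17,280
  ¥14,000 × 19% = ¥2,660
  → ¥28,760

Parallel minimum levy:
  Adjusted income: ¥284,000 + ¥4,000 + ¥33,000 + ¥6,000 = ¥327,000
  Exemption: ¥29,000 − 25% × (¥327,000 − ¥242,000) = ¥29,000 − ¥21,250 = ¥7,750
  Base: ¥327,000 − ¥7,750 = ¥319,250
  ¥319,250 × 26% = ¥83,005

Excess of parallel minimum levy over regular tax: ¥83,005 − ¥28,760 = ¥54,245.

¥54,245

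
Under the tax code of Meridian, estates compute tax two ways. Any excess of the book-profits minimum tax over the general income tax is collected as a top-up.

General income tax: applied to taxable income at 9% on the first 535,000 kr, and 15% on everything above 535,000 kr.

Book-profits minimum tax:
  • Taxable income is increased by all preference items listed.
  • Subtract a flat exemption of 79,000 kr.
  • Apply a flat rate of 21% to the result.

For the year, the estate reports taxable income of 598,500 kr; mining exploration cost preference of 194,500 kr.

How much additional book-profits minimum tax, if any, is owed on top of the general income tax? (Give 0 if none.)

92,265 kr

Book-profits minimum tax:
  Adjusted income: 598,500 kr + 194,500 kr = 793,000 kr
  Less exemption 79,000 kr → base 714,000 kr
  714,000 kr × 21% = 149,940 kr

General income tax:
  535,000 kr × 9% = 48,150 kr
  63,500 kr × 15% = 9,525 kr
  → 57,675 kr

Excess of book-profits minimum tax over general income tax: 149,940 kr − 57,675 kr = 92,265 kr.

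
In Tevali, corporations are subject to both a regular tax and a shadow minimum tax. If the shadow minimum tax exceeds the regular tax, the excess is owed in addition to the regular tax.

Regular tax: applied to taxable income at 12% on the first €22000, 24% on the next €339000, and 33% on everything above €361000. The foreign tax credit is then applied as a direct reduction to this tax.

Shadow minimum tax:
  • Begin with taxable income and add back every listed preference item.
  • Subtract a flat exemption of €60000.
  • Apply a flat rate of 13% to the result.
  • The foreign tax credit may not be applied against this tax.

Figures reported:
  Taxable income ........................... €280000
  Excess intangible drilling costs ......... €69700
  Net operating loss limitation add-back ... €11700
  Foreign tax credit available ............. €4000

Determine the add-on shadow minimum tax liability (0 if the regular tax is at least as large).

€0

Regular tax:
  €22000 × 12% = €2640
  €258000 × 24% = €61920
  → €64560
  Less foreign tax credit €4000 → €60560

Shadow minimum tax:
  Adjusted income: €280000 + €69700 + €11700 = €361400
  Less exemption €60000 → base €301400
  €301400 × 13% = €39182

€39182 ≤ €60560, so no add-on is due.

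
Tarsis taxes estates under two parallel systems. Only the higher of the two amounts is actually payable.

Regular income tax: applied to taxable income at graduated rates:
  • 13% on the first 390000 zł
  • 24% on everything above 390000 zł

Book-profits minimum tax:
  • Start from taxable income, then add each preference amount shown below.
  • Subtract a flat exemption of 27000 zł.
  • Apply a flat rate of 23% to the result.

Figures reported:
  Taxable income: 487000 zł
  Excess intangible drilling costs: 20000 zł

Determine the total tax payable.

110400 zł

Regular income tax:
  390000 zł × 13% = 50700 zł
  97000 zł × 24% = 23280 zł
  → 73980 zł

Book-profits minimum tax:
  Adjusted income: 487000 zł + 20000 zł = 507000 zł
  Less exemption 27000 zł → base 480000 zł
  480000 zł × 23% = 110400 zł

110400 zł > 73980 zł, so the book-profits minimum tax is the binding amount.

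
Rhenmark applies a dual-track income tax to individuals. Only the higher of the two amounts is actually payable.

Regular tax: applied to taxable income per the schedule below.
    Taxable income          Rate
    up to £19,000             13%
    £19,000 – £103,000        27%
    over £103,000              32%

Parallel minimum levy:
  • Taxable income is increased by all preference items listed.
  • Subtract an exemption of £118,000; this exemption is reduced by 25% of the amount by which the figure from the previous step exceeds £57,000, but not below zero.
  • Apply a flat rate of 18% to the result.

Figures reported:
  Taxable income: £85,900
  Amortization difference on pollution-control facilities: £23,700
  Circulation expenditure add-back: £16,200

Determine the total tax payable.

Parallel minimum levy:
  Adjusted income: £85,900 + £23,700 + £16,200 = £125,800
  Exemption: £118,000 − 25% × (£125,800 − £57,000) = £118,000 − £17,200 = £100,800
  Base: £125,800 − £100,800 = £25,000
  £25,000 × 18% = £4,500

Regular tax:
  £19,000 × 13% = £2,470
  £66,900 × 27% = £18,063
  → £20,533

£20,533 > £4,500, so the regular tax governs.

£20,533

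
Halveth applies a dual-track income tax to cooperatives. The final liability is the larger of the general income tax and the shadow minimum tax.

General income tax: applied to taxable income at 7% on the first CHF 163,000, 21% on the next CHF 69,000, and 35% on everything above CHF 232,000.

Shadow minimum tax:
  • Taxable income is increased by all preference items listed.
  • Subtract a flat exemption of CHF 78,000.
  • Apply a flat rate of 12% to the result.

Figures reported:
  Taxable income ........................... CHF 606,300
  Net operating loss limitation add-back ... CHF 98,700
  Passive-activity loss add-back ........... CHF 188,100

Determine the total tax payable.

CHF 156,905

General income tax:
  CHF 163,000 × 7% = CHF 11,410
  CHF 69,000 × 21% = CHF 14,490
  CHF 374,300 × 35% = CHF 131,005
  → CHF 156,905

Shadow minimum tax:
  Adjusted income: CHF 606,300 + CHF 98,700 + CHF 188,100 = CHF 893,100
  Less exemption CHF 78,000 → base CHF 815,100
  CHF 815,100 × 12% = CHF 97,812

CHF 156,905 > CHF 97,812, so the general income tax governs.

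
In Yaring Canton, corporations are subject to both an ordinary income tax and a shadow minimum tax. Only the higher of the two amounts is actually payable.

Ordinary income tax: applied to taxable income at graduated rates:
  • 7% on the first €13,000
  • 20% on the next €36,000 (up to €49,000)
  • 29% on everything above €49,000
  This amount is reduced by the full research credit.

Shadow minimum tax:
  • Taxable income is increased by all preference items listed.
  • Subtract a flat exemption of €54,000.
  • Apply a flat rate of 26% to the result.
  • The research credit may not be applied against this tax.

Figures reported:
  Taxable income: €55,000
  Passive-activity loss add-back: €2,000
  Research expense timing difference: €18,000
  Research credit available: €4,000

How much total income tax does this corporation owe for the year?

€5,850

Ordinary income tax:
  €13,000 × 7% = €910
  €36,000 × 20% = €7,200
  €6,000 × 29% = €1,740
  → €9,850
  Less research credit €4,000 → €5,850

Shadow minimum tax:
  Adjusted income: €55,000 + €2,000 + €18,000 = €75,000
  Less exemption €54,000 → base €21,000
  €21,000 × 26% = €5,460

€5,850 > €5,460, so the ordinary income tax governs.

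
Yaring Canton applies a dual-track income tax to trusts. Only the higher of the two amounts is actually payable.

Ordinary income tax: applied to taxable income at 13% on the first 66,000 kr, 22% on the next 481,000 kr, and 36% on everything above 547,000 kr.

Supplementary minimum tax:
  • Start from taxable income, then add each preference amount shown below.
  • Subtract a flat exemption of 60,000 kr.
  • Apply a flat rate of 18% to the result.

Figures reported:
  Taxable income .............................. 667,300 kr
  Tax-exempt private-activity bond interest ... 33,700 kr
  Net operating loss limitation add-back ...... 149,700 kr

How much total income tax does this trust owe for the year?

Ordinary income tax:
  66,000 kr × 13% = 8,580 kr
  481,000 kr × 22% = 105,820 kr
  120,300 kr × 36% = 43,308 kr
  → 157,708 kr

Supplementary minimum tax:
  Adjusted income: 667,300 kr + 33,700 kr + 149,700 kr = 850,700 kr
  Less exemption 60,000 kr → base 790,700 kr
  790,700 kr × 18% = 142,326 kr

157,708 kr > 142,326 kr, so the ordinary income tax governs.

157,708 kr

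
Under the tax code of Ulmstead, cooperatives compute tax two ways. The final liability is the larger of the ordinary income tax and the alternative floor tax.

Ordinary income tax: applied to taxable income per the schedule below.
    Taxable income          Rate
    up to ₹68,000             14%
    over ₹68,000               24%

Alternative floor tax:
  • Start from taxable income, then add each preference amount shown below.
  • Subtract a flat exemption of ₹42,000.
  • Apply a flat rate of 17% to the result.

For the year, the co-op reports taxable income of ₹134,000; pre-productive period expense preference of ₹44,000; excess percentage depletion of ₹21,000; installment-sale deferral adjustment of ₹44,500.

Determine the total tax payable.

Alternative floor tax:
  Adjusted income: ₹134,000 + ₹44,000 + ₹21,000 + ₹44,500 = ₹243,500
  Less exemption ₹42,000 → base ₹201,500
  ₹201,500 × 17% = ₹34,255

Ordinary income tax:
  ₹68,000 × 14% = ₹9,520
  ₹66,000 × 24% = ₹15,840
  → ₹25,360

₹34,255 > ₹25,360, so the alternative floor tax is the binding amount.

₹34,255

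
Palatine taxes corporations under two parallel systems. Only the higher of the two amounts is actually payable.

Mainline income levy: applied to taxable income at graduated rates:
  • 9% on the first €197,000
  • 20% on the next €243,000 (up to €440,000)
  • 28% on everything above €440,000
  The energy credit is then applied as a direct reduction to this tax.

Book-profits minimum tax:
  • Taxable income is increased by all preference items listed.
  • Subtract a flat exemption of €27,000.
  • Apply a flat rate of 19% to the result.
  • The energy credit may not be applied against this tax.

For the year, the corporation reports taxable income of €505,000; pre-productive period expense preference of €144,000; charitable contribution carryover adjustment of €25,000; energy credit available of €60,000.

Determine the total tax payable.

€122,930

Book-profits minimum tax:
  Adjusted income: €505,000 + €144,000 + €25,000 = €674,000
  Less exemption €27,000 → base €647,000
  €647,000 × 19% = €122,930

Mainline income levy:
  €197,000 × 9% = €17,730
  €243,000 × 20% = €48,600
  €65,000 × 28% = €18,200
  → €84,530
  Less energy credit €60,000 → €24,530

€122,930 > €24,530, so the book-profits minimum tax is the binding amount.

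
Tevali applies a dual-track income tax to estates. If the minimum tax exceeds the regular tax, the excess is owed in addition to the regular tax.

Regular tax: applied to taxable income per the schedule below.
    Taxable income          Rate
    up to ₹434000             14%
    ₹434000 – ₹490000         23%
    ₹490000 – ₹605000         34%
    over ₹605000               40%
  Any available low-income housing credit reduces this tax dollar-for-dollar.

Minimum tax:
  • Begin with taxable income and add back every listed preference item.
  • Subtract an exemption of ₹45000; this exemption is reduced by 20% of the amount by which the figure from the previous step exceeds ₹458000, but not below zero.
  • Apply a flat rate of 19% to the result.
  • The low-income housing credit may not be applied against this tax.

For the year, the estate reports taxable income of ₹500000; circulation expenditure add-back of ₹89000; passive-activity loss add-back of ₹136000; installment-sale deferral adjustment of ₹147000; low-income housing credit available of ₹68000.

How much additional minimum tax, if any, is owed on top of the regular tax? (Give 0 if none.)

Regular tax:
  ₹434000 × 14% = ₹60760
  ₹56000 × 23% = ₹12880
  ₹10000 × 34% = ₹3400
  → ₹77040
  Less low-income housing credit ₹68000 → ₹9040

Minimum tax:
  Adjusted income: ₹500000 + ₹89000 + ₹136000 + ₹147000 = ₹872000
  Exemption: 20% × (₹872000 − ₹458000) = ₹82800 ≥ ₹45000, so the exemption is fully phased out
  Base: ₹872000 − ₹0 = ₹872000
  ₹872000 × 19% = ₹165680

Excess of minimum tax over regular tax: ₹165680 − ₹9040 = ₹156640.

₹156640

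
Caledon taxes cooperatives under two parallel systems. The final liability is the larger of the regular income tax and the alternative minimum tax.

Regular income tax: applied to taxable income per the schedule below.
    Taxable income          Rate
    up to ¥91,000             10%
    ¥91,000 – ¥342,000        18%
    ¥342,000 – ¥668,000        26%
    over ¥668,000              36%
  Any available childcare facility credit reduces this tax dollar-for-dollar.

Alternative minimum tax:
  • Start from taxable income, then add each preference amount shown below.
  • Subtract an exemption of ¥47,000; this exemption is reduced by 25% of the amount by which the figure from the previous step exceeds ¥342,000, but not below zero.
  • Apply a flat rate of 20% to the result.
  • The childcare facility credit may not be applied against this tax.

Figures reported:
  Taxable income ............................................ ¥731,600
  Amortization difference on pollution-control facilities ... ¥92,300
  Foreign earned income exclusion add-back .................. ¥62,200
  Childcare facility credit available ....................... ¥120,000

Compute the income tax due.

Regular income tax:
  ¥91,000 × 10% = ¥9,100
  ¥251,000 × 18% = ¥45,180
  ¥326,000 × 26% = ¥84,760
  ¥63,600 × 36% = ¥22,896
  → ¥161,936
  Less childcare facility credit ¥120,000 → ¥41,936

Alternative minimum tax:
  Adjusted income: ¥731,600 + ¥92,300 + ¥62,200 = ¥886,100
  Exemption: 25% × (¥886,100 − ¥342,000) = ¥136,025 ≥ ¥47,000, so the exemption is fully phased out
  Base: ¥886,100 − ¥0 = ¥886,100
  ¥886,100 × 20% = ¥177,220

¥177,220 > ¥41,936, so the alternative minimum tax is the binding amount.

¥177,220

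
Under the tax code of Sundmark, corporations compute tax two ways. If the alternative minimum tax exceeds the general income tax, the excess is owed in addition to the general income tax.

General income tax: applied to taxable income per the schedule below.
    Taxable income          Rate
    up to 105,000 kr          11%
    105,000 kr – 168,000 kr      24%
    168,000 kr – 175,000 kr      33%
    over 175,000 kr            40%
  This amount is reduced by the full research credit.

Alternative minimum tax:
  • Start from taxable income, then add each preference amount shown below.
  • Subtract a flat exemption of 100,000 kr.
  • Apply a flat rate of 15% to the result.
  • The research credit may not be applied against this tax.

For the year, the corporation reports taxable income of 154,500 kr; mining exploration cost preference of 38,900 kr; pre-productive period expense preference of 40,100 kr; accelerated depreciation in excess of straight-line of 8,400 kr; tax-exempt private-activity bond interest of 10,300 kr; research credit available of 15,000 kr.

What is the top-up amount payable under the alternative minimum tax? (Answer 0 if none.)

14,400 kr

General income tax:
  105,000 kr × 11% = 11,550 kr
  49,500 kr × 24% = 11,880 kr
  → 23,430 kr
  Less research credit 15,000 kr → 8,430 kr

Alternative minimum tax:
  Adjusted income: 154,500 kr + 38,900 kr + 40,100 kr + 8,400 kr + 10,300 kr = 252,200 kr
  Less exemption 100,000 kr → base 152,200 kr
  152,200 kr × 15% = 22,830 kr

Excess of alternative minimum tax over general income tax: 22,830 kr − 8,430 kr = 14,400 kr.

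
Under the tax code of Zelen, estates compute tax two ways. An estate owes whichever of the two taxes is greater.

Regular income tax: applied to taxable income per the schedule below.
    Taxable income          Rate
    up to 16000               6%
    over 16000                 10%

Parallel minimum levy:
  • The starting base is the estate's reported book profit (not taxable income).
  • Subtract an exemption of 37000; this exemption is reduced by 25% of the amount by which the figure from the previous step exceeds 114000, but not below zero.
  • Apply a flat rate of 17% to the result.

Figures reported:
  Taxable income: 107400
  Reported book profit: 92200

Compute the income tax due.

10100

Parallel minimum levy:
  Base (reported book profit): 92200
  Exemption: 92200 ≤ 114000, so full 37000 applies
  Base: 92200 − 37000 = 55200
  55200 × 17% = 9384

Regular income tax:
  16000 × 6% = 960
  91400 × 10% = 9140
  → 10100

10100 > 9384, so the regular income tax governs.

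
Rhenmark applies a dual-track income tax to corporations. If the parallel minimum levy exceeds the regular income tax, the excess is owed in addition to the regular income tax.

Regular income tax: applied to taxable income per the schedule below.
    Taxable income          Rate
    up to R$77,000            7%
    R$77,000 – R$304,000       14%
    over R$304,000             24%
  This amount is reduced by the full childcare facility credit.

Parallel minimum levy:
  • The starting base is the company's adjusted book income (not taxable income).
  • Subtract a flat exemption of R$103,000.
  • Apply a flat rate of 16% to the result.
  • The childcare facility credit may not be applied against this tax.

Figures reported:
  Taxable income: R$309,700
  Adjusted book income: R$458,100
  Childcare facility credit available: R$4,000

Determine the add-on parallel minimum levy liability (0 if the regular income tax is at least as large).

R$22,278

Regular income tax:
  R$77,000 × 7% = R$5,390
  R$227,000 × 14% = R$31,780
  R$5,700 × 24% = R$1,368
  → R$38,538
  Less childcare facility credit R$4,000 → R$34,538

Parallel minimum levy:
  Base (adjusted book income): R$458,100
  Less exemption R$103,000 → base R$355,100
  R$355,100 × 16% = R$56,816

Excess of parallel minimum levy over regular income tax: R$56,816 − R$34,538 = R$22,278.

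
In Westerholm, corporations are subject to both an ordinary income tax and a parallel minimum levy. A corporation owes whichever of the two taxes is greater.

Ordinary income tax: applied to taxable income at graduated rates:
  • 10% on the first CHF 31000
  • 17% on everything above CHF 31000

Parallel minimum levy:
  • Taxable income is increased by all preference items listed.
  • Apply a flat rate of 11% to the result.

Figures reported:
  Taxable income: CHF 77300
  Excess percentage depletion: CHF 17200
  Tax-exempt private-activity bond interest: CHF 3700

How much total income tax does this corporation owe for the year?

Parallel minimum levy:
  Adjusted income: CHF 77300 + CHF 17200 + CHF 3700 = CHF 98200
  CHF 98200 × 11% = CHF 10802

Ordinary income tax:
  CHF 31000 × 10% = CHF 3100
  CHF 46300 × 17% = CHF 7871
  → CHF 10971

CHF 10971 > CHF 10802, so the ordinary income tax governs.

CHF 10971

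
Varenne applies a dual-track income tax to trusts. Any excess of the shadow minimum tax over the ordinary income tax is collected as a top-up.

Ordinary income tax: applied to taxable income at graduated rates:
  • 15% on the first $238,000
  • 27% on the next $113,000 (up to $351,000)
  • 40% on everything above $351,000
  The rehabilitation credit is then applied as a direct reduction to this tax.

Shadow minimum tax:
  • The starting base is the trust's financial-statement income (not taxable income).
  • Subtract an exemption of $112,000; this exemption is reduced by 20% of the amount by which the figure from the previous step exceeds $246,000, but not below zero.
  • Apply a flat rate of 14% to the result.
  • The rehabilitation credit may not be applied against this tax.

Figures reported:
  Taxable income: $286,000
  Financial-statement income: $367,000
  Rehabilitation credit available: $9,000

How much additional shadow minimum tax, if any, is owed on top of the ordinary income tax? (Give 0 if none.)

$0

Ordinary income tax:
  $238,000 × 15% = $35,700
  $48,000 × 27% = $12,960
  → $48,660
  Less rehabilitation credit $9,000 → $39,660

Shadow minimum tax:
  Base (financial-statement income): $367,000
  Exemption: $112,000 − 20% × ($367,000 − $246,000) = $112,000 − $24,200 = $87,800
  Base: $367,000 − $87,800 = $279,200
  $279,200 × 14% = $39,088

$39,088 ≤ $39,660, so no add-on is due.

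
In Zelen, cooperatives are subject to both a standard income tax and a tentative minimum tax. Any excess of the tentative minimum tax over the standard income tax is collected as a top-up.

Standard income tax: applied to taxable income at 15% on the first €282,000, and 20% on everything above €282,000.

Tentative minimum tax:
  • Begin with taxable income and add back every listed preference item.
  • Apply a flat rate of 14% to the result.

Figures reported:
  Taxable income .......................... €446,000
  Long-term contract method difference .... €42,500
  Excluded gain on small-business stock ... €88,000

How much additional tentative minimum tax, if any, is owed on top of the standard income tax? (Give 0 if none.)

€5,610

Tentative minimum tax:
  Adjusted income: €446,000 + €42,500 + €88,000 = €576,500
  €576,500 × 14% = €80,710

Standard income tax:
  €282,000 × 15% = €42,300
  €164,000 × 20% = €32,800
  → €75,100

Excess of tentative minimum tax over standard income tax: €80,710 − €75,100 = €5,610.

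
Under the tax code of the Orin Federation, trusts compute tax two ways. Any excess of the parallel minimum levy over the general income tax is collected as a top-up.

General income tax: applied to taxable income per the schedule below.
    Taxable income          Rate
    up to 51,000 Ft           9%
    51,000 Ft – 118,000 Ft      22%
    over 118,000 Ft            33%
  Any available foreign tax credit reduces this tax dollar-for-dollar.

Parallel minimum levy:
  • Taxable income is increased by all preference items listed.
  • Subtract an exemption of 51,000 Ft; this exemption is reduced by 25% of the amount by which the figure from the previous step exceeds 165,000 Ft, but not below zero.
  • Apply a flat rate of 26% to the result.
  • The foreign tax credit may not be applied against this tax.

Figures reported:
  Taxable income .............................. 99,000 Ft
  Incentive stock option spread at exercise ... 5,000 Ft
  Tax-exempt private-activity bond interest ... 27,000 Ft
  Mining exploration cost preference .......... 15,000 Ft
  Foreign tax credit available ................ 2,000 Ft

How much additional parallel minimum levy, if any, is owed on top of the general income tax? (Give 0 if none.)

11,550 Ft

Parallel minimum levy:
  Adjusted income: 99,000 Ft + 5,000 Ft + 27,000 Ft + 15,000 Ft = 146,000 Ft
  Exemption: 146,000 Ft ≤ 165,000 Ft, so full 51,000 Ft applies
  Base: 146,000 Ft − 51,000 Ft = 95,000 Ft
  95,000 Ft × 26% = 24,700 Ft

General income tax:
  51,000 Ft × 9% = 4,590 Ft
  48,000 Ft × 22% = 10,560 Ft
  → 15,150 Ft
  Less foreign tax credit 2,000 Ft → 13,150 Ft

Excess of parallel minimum levy over general income tax: 24,700 Ft − 13,150 Ft = 11,550 Ft.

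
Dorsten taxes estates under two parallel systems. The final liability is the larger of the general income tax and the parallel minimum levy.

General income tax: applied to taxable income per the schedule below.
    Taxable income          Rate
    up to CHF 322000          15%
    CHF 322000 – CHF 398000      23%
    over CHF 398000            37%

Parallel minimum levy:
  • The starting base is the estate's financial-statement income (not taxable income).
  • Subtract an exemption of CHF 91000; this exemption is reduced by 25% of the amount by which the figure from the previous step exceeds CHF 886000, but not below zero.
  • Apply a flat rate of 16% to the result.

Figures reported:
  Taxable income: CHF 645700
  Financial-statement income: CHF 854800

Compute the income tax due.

CHF 157429

Parallel minimum levy:
  Base (financial-statement income): CHF 854800
  Exemption: CHF 854800 ≤ CHF 886000, so full CHF 91000 applies
  Base: CHF 854800 − CHF 91000 = CHF 763800
  CHF 763800 × 16% = CHF 122208

General income tax:
  CHF 322000 × 15% = CHF 48300
  CHF 76000 × 23% = CHF 17480
  CHF 247700 × 37% = CHF 91649
  → CHF 157429

CHF 157429 > CHF 122208, so the general income tax governs.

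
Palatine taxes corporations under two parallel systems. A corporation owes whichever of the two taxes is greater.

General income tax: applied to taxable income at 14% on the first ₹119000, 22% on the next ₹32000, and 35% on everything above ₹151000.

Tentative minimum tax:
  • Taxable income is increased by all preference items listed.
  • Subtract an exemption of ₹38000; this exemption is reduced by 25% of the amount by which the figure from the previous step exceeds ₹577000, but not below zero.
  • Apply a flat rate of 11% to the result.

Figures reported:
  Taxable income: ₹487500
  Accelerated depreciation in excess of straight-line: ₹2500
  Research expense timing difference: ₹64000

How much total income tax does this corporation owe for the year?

₹141475

General income tax:
  ₹119000 × 14% = ₹16660
  ₹32000 × 22% = ₹7040
  ₹336500 × 35% = ₹117775
  → ₹141475

Tentative minimum tax:
  Adjusted income: ₹487500 + ₹2500 + ₹64000 = ₹554000
  Exemption: ₹554000 ≤ ₹577000, so full ₹38000 applies
  Base: ₹554000 − ₹38000 = ₹516000
  ₹516000 × 11% = ₹56760

₹141475 > ₹56760, so the general income tax governs.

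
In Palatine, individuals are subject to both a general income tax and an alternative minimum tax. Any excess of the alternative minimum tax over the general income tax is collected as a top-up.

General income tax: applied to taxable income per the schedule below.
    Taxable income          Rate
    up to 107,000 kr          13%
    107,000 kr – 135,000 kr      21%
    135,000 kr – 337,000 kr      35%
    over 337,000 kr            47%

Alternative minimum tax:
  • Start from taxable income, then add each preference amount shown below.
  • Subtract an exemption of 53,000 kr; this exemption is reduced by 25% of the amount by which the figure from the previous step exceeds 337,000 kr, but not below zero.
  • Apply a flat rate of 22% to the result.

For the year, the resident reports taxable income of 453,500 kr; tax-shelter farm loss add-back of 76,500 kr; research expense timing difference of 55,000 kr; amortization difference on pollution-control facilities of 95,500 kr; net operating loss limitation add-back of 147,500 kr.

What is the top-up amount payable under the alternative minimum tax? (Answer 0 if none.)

36,915 kr

Alternative minimum tax:
  Adjusted income: 453,500 kr + 76,500 kr + 55,000 kr + 95,500 kr + 147,500 kr = 828,000 kr
  Exemption: 25% × (828,000 kr − 337,000 kr) = 122,750 kr ≥ 53,000 kr, so the exemption is fully phased out
  Base: 828,000 kr − 0 kr = 828,000 kr
  828,000 kr × 22% = 182,160 kr

General income tax:
  107,000 kr × 13% = 13,910 kr
  28,000 kr × 21% = 5,880 kr
  202,000 kr × 35% = 70,700 kr
  116,500 kr × 47% = 54,755 kr
  → 145,245 kr

Excess of alternative minimum tax over general income tax: 182,160 kr − 145,245 kr = 36,915 kr.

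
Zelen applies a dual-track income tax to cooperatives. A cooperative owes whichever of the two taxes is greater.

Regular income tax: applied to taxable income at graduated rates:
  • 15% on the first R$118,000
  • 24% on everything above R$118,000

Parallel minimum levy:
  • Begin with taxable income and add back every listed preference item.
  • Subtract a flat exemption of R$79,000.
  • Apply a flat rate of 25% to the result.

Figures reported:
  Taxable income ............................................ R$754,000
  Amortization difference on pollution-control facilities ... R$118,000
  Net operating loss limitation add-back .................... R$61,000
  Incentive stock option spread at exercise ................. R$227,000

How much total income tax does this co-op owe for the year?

Parallel minimum levy:
  Adjusted income: R$754,000 + R$118,000 + R$61,000 + R$227,000 = R$1,160,000
  Less exemption R$79,000 → base R$1,081,000
  R$1,081,000 × 25% = R$270,250

Regular income tax:
  R$118,000 × 15% = R$17,700
  R$636,000 × 24% = R$152,640
  → R$170,340

R$270,250 > R$170,340, so the parallel minimum levy is the binding amount.

R$270,250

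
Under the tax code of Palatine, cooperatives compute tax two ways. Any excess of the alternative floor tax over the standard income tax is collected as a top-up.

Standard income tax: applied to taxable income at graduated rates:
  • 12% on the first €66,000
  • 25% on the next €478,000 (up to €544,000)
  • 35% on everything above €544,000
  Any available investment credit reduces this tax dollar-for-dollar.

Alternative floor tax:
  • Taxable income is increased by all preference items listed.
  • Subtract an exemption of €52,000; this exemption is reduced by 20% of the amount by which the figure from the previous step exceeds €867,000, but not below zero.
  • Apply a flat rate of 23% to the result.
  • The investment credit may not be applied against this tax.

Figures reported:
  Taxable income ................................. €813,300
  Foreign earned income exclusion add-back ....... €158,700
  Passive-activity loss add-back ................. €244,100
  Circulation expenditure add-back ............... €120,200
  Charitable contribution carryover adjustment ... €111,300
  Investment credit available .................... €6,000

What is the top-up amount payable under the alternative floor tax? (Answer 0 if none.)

€117,273

Alternative floor tax:
  Adjusted income: €813,300 + €158,700 + €244,100 + €120,200 + €111,300 = €1,447,600
  Exemption: 20% × (€1,447,600 − €867,000) = €116,120 ≥ €52,000, so the exemption is fully phased out
  Base: €1,447,600 − €0 = €1,447,600
  €1,447,600 × 23% = €332,948

Standard income tax:
  €66,000 × 12% = €7,920
  €478,000 × 25% = €119,500
  €269,300 × 35% = €94,255
  → €221,675
  Less investment credit €6,000 → €215,675

Excess of alternative floor tax over standard income tax: €332,948 − €215,675 = €117,273.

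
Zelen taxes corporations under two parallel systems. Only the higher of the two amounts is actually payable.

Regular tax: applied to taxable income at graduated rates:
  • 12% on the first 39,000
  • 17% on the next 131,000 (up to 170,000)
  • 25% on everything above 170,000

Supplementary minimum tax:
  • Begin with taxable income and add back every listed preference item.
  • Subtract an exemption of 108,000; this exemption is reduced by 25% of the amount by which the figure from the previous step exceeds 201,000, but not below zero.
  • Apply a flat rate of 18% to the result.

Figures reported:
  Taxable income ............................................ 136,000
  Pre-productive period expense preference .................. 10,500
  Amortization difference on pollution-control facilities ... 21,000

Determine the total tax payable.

Regular tax:
  39,000 × 12% = 4,680
  97,000 × 17% = 16,490
  → 21,170

Supplementary minimum tax:
  Adjusted income: 136,000 + 10,500 + 21,000 = 167,500
  Exemption: 167,500 ≤ 201,000, so full 108,000 applies
  Base: 167,500 − 108,000 = 59,500
  59,500 × 18% = 10,710

21,170 > 10,710, so the regular tax governs.

21,170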